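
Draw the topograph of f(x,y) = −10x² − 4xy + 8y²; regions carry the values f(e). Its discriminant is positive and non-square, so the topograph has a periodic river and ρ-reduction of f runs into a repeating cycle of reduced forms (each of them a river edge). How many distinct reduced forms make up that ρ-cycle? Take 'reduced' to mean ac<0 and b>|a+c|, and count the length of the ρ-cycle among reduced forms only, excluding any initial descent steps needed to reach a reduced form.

D = 336, ⌊√D⌋ = 18
descent: ρ → (8,4,-10)  [lands on river]
river: ρ → (-10,16,2)
river: ρ → (2,16,-10)
river: ρ → (-10,4,8)
river: ρ → (8,12,-6)
river: ρ → (-6,12,8)
ρ-cycle length = 6 (tail of 1 descent step not counted)

6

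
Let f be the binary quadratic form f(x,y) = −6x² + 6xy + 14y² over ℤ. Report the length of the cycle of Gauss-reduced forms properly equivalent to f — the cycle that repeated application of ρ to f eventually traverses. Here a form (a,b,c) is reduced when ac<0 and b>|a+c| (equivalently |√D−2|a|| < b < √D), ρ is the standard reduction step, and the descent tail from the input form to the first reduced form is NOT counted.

D = 372, ⌊√D⌋ = 19
descent: ρ → (14,-6,-6)
descent: ρ → (-6,18,2)  [lands on river]
river: ρ → (2,18,-6)
ρ-cycle length = 2 (tail of 2 descent steps not counted)

2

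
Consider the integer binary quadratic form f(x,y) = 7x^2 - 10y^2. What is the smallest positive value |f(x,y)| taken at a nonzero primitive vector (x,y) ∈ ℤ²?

descent: ρ → (-10,0,7)
descent: ρ → (7,14,-3)  [lands on river]
river: ρ → (-3,16,2)
river: ρ → (2,16,-3)
river: ρ → (-3,14,7)
closes: descent 2, river 4
min |a| on river = 2

2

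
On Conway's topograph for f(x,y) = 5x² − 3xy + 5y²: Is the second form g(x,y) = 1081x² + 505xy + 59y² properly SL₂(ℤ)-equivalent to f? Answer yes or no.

D₁ = -91, D₂ = -91
f: flip: (5,-3,5)→(5,3,5)
f: reduced (well bottom): (5,3,5) with a≤c, −a<b≤a
g: flip: (1081,505,59)→(59,-505,1081)
g: translate: b→-33 (≡-505 mod 118), so (59,-505,1081)→(59,-33,5)
g: flip: (59,-33,5)→(5,33,59)
g: translate: b→3 (≡33 mod 10), so (5,33,59)→(5,3,5)
g: reduced (well bottom): (5,3,5) with a≤c, −a<b≤a
reduced forms (5, 3, 5) vs (5, 3, 5) ⇒ equivalent

yes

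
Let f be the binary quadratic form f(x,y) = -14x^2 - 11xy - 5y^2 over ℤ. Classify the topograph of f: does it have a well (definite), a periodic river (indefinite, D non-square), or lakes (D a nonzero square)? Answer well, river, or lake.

D = b²−4ac = (-11)² − 4·(-14)·(-5) = -159
D < 0 ⇒ definite ⇒ every region one sign ⇒ single well

well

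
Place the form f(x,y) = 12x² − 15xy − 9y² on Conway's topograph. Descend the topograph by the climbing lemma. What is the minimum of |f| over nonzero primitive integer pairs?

descent: ρ → (-9,15,12)  [lands on river]
river: ρ → (12,9,-12)
river: ρ → (-12,15,9)
river: ρ → (9,21,-6)
river: ρ → (-6,15,18)
river: ρ → (18,21,-3)
river: ρ → (-3,21,18)
river: ρ → (18,15,-6)
river: ρ → (-6,21,9)
river: ρ → (9,15,-12)
river: ρ → (-12,9,12)
river: ρ → (12,15,-9)
river: ρ → (-9,21,6)
river: ρ → (6,15,-18)
river: ρ → (-18,21,3)
river: ρ → (3,21,-18)
river: ρ → (-18,15,6)
river: ρ → (6,21,-9)
closes: descent 1, river 18
min |a| on river = 3

3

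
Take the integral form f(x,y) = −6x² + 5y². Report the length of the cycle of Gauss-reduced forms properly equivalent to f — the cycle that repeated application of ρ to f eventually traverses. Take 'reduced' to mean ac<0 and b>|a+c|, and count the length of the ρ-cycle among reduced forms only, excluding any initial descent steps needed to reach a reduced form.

D = 120, ⌊√D⌋ = 10
descent: ρ → (5,10,-1)  [lands on river]
river: ρ → (-1,10,5)
ρ-cycle length = 2 (tail of 1 descent step not counted)

2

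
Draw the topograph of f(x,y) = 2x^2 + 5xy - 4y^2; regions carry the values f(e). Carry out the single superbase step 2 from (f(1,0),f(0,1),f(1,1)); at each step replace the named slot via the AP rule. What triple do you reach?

start (2,-4,3) = (f(1,0),f(0,1),f(1,1))
replace slot 2: 2·(2+3) − (-4) = 14 → (2,14,3)

2,14,3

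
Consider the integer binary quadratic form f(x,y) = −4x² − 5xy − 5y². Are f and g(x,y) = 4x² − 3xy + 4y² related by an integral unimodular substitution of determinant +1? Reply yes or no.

D₁ = -55, D₂ = -55
f is negative-definite; reduce −f:
−f: translate: b→-3 (≡5 mod 8), so (4,5,5)→(4,-3,4)
−f: flip: (4,-3,4)→(4,3,4)
−f: reduced (well bottom): (4,3,4) with a≤c, −a<b≤a
flip sign back: reduced form of f is (-4,-3,-4)
g: flip: (4,-3,4)→(4,3,4)
g: reduced (well bottom): (4,3,4) with a≤c, −a<b≤a
reduced forms (-4, -3, -4) vs (4, 3, 4) ⇒ inequivalent

no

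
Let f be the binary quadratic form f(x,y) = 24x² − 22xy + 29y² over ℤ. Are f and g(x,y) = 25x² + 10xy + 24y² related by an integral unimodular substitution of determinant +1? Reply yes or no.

D₁ = -2300, D₂ = -2300
f: reduced (well bottom): (24,-22,29) with a≤c, −a<b≤a
g: flip: (25,10,24)→(24,-10,25)
g: reduced (well bottom): (24,-10,25) with a≤c, −a<b≤a
reduced forms (24, -22, 29) vs (24, -10, 25) ⇒ inequivalent

no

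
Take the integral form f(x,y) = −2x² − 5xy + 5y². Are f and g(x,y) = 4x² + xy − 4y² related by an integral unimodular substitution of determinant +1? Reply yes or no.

D₁ = 65, D₂ = 65
river cycle of f (length 6): (5, 5, -2), (-2, 7, 2), (2, 5, -5), (-5, 5, 2), (2, 7, -2), (-2, 5, 5)
river cycle of g (length 6): (-4, 7, 1), (1, 7, -4), (-4, 1, 4), (4, 7, -1), (-1, 7, 4), (4, 1, -4)
cycles differ ⇒ inequivalent

no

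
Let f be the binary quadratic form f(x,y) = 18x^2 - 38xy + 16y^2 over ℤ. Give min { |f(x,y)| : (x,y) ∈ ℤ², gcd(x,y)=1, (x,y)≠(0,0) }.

descent: ρ → (16,6,-4)
descent: ρ → (-4,10,12)  [lands on river]
river: ρ → (12,14,-2)
river: ρ → (-2,14,12)
river: ρ → (12,10,-4)
river: ρ → (-4,14,6)
river: ρ → (6,10,-8)
river: ρ → (-8,6,8)
river: ρ → (8,10,-6)
river: ρ → (-6,14,4)
river: ρ → (4,10,-12)
river: ρ → (-12,14,2)
river: ρ → (2,14,-12)
river: ρ → (-12,10,4)
river: ρ → (4,14,-6)
river: ρ → (-6,10,8)
river: ρ → (8,6,-8)
river: ρ → (-8,10,6)
river: ρ → (6,14,-4)
closes: descent 2, river 18
min |a| on river = 2

2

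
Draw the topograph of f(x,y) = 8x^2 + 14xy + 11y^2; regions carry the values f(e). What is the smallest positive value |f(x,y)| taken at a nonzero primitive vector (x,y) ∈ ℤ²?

translate: b→-2 (≡14 mod 16), so (8,14,11)→(8,-2,5)
flip: (8,-2,5)→(5,2,8)
reduced (well bottom): (5,2,8) with a≤c, −a<b≤a
well minimum = a = 5

5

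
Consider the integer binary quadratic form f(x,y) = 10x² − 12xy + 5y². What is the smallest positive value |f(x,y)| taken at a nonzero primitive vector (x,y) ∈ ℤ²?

translate: b→8 (≡-12 mod 20), so (10,-12,5)→(10,8,3)
flip: (10,8,3)→(3,-8,10)
translate: b→-2 (≡-8 mod 6), so (3,-8,10)→(3,-2,5)
reduced (well bottom): (3,-2,5) with a≤c, −a<b≤a
well minimum = a = 3

3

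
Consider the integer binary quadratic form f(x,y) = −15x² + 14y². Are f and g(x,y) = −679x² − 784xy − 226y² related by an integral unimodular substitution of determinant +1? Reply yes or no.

D₁ = 840, D₂ = 840
river cycle of f (length 2): (14, 28, -1), (-1, 28, 14)
river cycle of g (length 2): (14, 28, -1), (-1, 28, 14)
cycles coincide ⇒ equivalent

yes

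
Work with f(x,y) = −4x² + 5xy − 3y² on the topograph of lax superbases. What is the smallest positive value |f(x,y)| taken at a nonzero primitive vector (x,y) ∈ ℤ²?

translate: b→3 (≡-5 mod 8), so (4,-5,3)→(4,3,2)
flip: (4,3,2)→(2,-3,4)
translate: b→1 (≡-3 mod 4), so (2,-3,4)→(2,1,3)
reduced (well bottom): (2,1,3) with a≤c, −a<b≤a
well minimum |f| = |-2| = 2 (negative-definite)

2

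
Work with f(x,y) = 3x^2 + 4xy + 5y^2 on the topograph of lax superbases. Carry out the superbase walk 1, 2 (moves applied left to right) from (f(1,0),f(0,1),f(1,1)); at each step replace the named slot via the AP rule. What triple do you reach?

start (3,5,12) = (f(1,0),f(0,1),f(1,1))
replace slot 1: 2·(5+12) − 3 = 31 → (31,5,12)
replace slot 2: 2·(31+12) − 5 = 81 → (31,81,12)

31,81,12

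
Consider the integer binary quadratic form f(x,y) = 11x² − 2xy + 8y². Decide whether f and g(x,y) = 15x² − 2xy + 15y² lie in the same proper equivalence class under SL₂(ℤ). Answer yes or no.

D₁ = -348, D₂ = -896
discriminants differ ⇒ not SL₂(ℤ)-equivalent

no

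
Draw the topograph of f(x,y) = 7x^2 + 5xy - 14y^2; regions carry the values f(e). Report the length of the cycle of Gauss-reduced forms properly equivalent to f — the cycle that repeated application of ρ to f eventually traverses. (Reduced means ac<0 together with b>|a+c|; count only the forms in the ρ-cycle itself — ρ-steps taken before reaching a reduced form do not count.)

D = 417, ⌊√D⌋ = 20
descent: ρ → (-14,-5,7)
descent: ρ → (7,19,-2)  [lands on river]
river: ρ → (-2,17,16)
river: ρ → (16,15,-3)
river: ρ → (-3,15,16)
river: ρ → (16,17,-2)
river: ρ → (-2,19,7)
river: ρ → (7,9,-12)
river: ρ → (-12,15,4)
river: ρ → (4,17,-8)
river: ρ → (-8,15,6)
river: ρ → (6,9,-14)
river: ρ → (-14,19,1)
river: ρ → (1,19,-14)
river: ρ → (-14,9,6)
river: ρ → (6,15,-8)
river: ρ → (-8,17,4)
river: ρ → (4,15,-12)
river: ρ → (-12,9,7)
ρ-cycle length = 18 (tail of 2 descent steps not counted)

18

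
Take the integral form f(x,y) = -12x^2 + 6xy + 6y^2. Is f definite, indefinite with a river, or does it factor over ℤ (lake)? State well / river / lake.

D = b²−4ac = 6² − 4·(-12)·6 = 324
D = 18² is a perfect square ⇒ form factors over ℤ ⇒ lakes

lake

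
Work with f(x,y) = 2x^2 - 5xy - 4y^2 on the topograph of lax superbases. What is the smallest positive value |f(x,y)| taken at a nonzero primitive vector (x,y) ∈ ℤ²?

descent: ρ → (-4,5,2)  [lands on river]
river: ρ → (2,7,-1)
river: ρ → (-1,7,2)
river: ρ → (2,5,-4)
river: ρ → (-4,3,3)
river: ρ → (3,3,-4)
closes: descent 1, river 6
min |a| on river = 1

1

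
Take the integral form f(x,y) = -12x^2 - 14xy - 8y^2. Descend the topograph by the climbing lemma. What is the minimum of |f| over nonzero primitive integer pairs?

translate: b→-10 (≡14 mod 24), so (12,14,8)→(12,-10,6)
flip: (12,-10,6)→(6,10,12)
translate: b→-2 (≡10 mod 12), so (6,10,12)→(6,-2,8)
reduced (well bottom): (6,-2,8) with a≤c, −a<b≤a
well minimum |f| = |-6| = 6 (negative-definite)

6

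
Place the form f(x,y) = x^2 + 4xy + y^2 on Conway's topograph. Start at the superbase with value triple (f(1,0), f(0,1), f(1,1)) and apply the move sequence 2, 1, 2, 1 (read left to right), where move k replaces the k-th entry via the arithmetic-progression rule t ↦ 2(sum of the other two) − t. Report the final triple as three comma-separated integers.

start (1,1,6) = (f(1,0),f(0,1),f(1,1))
replace slot 2: 2·(1+6) − 1 = 13 → (1,13,6)
replace slot 1: 2·(13+6) − 1 = 37 → (37,13,6)
replace slot 2: 2·(37+6) − 13 = 73 → (37,73,6)
replace slot 1: 2·(73+6) − 37 = 121 → (121,73,6)

121,73,6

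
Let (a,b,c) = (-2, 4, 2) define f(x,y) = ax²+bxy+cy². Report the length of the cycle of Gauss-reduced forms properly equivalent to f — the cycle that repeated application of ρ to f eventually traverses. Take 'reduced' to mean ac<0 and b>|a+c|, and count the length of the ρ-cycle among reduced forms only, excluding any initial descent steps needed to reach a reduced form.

D = 32, ⌊√D⌋ = 5
river: ρ → (2,4,-2)
river: ρ → (-2,4,2)
ρ-cycle length = 2 (tail of 0 descent steps not counted)

2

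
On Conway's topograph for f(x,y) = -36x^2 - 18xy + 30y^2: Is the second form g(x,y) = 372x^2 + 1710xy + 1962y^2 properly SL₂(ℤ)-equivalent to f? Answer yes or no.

D₁ = 4644, D₂ = 4644
river cycle of f (length 10): (30, 18, -36), (-36, 54, 12), (12, 66, -6), (-6, 66, 12), (12, 54, -36), (-36, 18, 30), (30, 42, -24), (-24, 54, 18), (18, 54, -24), (-24, 42, 30)
river cycle of g (length 10): (30, 18, -36), (-36, 54, 12), (12, 66, -6), (-6, 66, 12), (12, 54, -36), (-36, 18, 30), (30, 42, -24), (-24, 54, 18), (18, 54, -24), (-24, 42, 30)
cycles coincide ⇒ equivalent

yes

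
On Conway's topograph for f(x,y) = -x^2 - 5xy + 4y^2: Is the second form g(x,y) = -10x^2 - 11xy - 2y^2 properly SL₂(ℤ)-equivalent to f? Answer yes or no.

D₁ = 41, D₂ = 41
river cycle of f (length 10): (4, 5, -1), (-1, 5, 4), (4, 3, -2), (-2, 5, 2), (2, 3, -4), (-4, 5, 1), (1, 5, -4), (-4, 3, 2), (2, 5, -2), (-2, 3, 4)
river cycle of g (length 10): (-2, 3, 4), (4, 5, -1), (-1, 5, 4), (4, 3, -2), (-2, 5, 2), (2, 3, -4), (-4, 5, 1), (1, 5, -4), (-4, 3, 2), (2, 5, -2)
cycles coincide ⇒ equivalent

yes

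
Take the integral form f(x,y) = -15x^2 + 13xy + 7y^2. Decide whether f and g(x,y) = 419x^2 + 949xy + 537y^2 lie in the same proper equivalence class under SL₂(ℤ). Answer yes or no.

D₁ = 589, D₂ = 589
river cycle of f (length 16): (7, 15, -13), (-13, 11, 9), (9, 7, -15), (-15, 23, 1), (1, 23, -15), (-15, 7, 9), (9, 11, -13), (-13, 15, 7), (7, 13, -15), (-15, 17, 5), … (6 more)
river cycle of g (length 16): (7, 15, -13), (-13, 11, 9), (9, 7, -15), (-15, 23, 1), (1, 23, -15), (-15, 7, 9), (9, 11, -13), (-13, 15, 7), (7, 13, -15), (-15, 17, 5), … (6 more)
cycles coincide ⇒ equivalent

yes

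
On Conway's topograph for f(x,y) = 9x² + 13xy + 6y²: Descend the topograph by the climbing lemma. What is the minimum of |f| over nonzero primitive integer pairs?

translate: b→-5 (≡13 mod 18), so (9,13,6)→(9,-5,2)
flip: (9,-5,2)→(2,5,9)
translate: b→1 (≡5 mod 4), so (2,5,9)→(2,1,6)
reduced (well bottom): (2,1,6) with a≤c, −a<b≤a
well minimum = a = 2

2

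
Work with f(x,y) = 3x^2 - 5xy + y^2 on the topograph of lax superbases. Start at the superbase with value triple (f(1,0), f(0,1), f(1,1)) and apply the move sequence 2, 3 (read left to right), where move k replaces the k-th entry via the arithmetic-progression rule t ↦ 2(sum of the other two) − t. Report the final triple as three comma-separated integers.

start (3,1,-1) = (f(1,0),f(0,1),f(1,1))
replace slot 2: 2·(3+(-1)) − 1 = 3 → (3,3,-1)
replace slot 3: 2·(3+3) − (-1) = 13 → (3,3,13)

3,3,13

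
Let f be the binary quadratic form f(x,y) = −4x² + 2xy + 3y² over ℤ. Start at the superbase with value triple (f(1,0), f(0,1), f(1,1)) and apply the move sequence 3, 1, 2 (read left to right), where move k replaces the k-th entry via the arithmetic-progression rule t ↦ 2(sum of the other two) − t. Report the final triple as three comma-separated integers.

start (-4,3,1) = (f(1,0),f(0,1),f(1,1))
replace slot 3: 2·((-4)+3) − 1 = -3 → (-4,3,-3)
replace slot 1: 2·(3+(-3)) − (-4) = 4 → (4,3,-3)
replace slot 2: 2·(4+(-3)) − 3 = -1 → (4,-1,-3)

4,-1,-3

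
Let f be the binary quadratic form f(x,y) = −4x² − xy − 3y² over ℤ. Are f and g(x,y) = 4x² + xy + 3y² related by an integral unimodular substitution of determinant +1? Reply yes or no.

D₁ = -47, D₂ = -47
f is negative-definite; reduce −f:
−f: flip: (4,1,3)→(3,-1,4)
−f: reduced (well bottom): (3,-1,4) with a≤c, −a<b≤a
flip sign back: reduced form of f is (-3,1,-4)
g: flip: (4,1,3)→(3,-1,4)
g: reduced (well bottom): (3,-1,4) with a≤c, −a<b≤a
reduced forms (-3, 1, -4) vs (3, -1, 4) ⇒ inequivalent

no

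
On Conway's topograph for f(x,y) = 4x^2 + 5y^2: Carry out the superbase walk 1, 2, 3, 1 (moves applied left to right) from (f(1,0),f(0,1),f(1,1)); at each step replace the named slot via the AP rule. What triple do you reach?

start (4,5,9) = (f(1,0),f(0,1),f(1,1))
replace slot 1: 2·(5+9) − 4 = 24 → (24,5,9)
replace slot 2: 2·(24+9) − 5 = 61 → (24,61,9)
replace slot 3: 2·(24+61) − 9 = 161 → (24,61,161)
replace slot 1: 2·(61+161) − 24 = 420 → (420,61,161)

420,61,161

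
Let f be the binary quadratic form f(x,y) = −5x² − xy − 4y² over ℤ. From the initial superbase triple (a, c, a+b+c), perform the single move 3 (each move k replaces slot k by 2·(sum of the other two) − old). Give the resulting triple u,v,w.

start (-5,-4,-10) = (f(1,0),f(0,1),f(1,1))
replace slot 3: 2·((-5)+(-4)) − (-10) = -8 → (-5,-4,-8)

-5,-4,-8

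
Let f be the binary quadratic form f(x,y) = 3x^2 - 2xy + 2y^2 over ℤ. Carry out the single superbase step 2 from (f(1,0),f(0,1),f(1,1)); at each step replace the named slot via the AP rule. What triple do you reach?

start (3,2,3) = (f(1,0),f(0,1),f(1,1))
replace slot 2: 2·(3+3) − 2 = 10 → (3,10,3)

3,10,3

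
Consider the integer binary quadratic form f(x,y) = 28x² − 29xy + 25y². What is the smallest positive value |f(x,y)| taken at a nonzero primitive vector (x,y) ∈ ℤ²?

translate: b→27 (≡-29 mod 56), so (28,-29,25)→(28,27,24)
flip: (28,27,24)→(24,-27,28)
translate: b→21 (≡-27 mod 48), so (24,-27,28)→(24,21,25)
reduced (well bottom): (24,21,25) with a≤c, −a<b≤a
well minimum = a = 24

24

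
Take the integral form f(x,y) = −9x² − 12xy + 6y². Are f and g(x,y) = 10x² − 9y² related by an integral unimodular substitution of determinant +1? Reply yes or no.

D₁ = 360, D₂ = 360
river cycle of f (length 6): (6, 12, -9), (-9, 6, 9), (9, 12, -6), (-6, 12, 9), (9, 6, -9), (-9, 12, 6)
river cycle of g (length 2): (-9, 18, 1), (1, 18, -9)
cycles differ ⇒ inequivalent

no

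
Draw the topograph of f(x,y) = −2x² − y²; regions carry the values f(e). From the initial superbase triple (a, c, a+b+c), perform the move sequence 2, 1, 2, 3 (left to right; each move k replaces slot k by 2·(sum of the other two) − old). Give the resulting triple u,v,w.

start (-2,-1,-3) = (f(1,0),f(0,1),f(1,1))
replace slot 2: 2·((-2)+(-3)) − (-1) = -9 → (-2,-9,-3)
replace slot 1: 2·((-9)+(-3)) − (-2) = -22 → (-22,-9,-3)
replace slot 2: 2·((-22)+(-3)) − (-9) = -41 → (-22,-41,-3)
replace slot 3: 2·((-22)+(-41)) − (-3) = -123 → (-22,-41,-123)

-22,-41,-123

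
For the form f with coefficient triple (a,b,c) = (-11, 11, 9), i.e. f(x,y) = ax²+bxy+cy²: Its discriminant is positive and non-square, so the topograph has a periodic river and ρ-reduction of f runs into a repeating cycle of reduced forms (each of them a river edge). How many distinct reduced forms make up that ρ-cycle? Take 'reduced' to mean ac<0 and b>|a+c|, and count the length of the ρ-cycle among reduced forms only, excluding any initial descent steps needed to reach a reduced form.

D = 517, ⌊√D⌋ = 22
river: ρ → (9,7,-13)
river: ρ → (-13,19,3)
river: ρ → (3,17,-19)
river: ρ → (-19,21,1)
river: ρ → (1,21,-19)
river: ρ → (-19,17,3)
river: ρ → (3,19,-13)
river: ρ → (-13,7,9)
river: ρ → (9,11,-11)
river: ρ → (-11,11,9)
ρ-cycle length = 10 (tail of 0 descent steps not counted)

10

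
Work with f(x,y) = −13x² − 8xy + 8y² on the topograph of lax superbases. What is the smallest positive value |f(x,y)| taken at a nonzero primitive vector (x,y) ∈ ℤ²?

descent: ρ → (8,8,-13)  [lands on river]
river: ρ → (-13,18,3)
river: ρ → (3,18,-13)
river: ρ → (-13,8,8)
closes: descent 1, river 4
min |a| on river = 3

3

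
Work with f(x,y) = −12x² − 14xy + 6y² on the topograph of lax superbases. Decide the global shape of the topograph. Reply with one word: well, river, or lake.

D = b²−4ac = (-14)² − 4·(-12)·6 = 484
D = 22² is a perfect square ⇒ form factors over ℤ ⇒ lakes

lake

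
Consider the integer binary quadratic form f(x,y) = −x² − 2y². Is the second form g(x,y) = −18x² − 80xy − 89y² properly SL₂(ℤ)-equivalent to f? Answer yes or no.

D₁ = -8, D₂ = -8
f is negative-definite; reduce −f:
−f: reduced (well bottom): (1,0,2) with a≤c, −a<b≤a
flip sign back: reduced form of f is (-1,0,-2)
g is negative-definite; reduce −g:
−g: translate: b→8 (≡80 mod 36), so (18,80,89)→(18,8,1)
−g: flip: (18,8,1)→(1,-8,18)
−g: translate: b→0 (≡-8 mod 2), so (1,-8,18)→(1,0,2)
−g: reduced (well bottom): (1,0,2) with a≤c, −a<b≤a
flip sign back: reduced form of g is (-1,0,-2)
reduced forms (-1, 0, -2) vs (-1, 0, -2) ⇒ equivalent

yes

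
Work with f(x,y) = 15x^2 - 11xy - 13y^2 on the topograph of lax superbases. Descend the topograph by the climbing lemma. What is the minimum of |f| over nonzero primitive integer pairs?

descent: ρ → (-13,11,15)  [lands on river]
river: ρ → (15,19,-9)
river: ρ → (-9,17,17)
river: ρ → (17,17,-9)
river: ρ → (-9,19,15)
river: ρ → (15,11,-13)
river: ρ → (-13,15,13)
river: ρ → (13,11,-15)
river: ρ → (-15,19,9)
river: ρ → (9,17,-17)
river: ρ → (-17,17,9)
river: ρ → (9,19,-15)
river: ρ → (-15,11,13)
river: ρ → (13,15,-13)
closes: descent 1, river 14
min |a| on river = 9

9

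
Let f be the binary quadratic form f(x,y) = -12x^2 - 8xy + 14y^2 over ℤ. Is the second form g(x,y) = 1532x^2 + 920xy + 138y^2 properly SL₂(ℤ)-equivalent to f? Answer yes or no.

D₁ = 736, D₂ = 736
river cycle of f (length 12): (14, 8, -12), (-12, 16, 10), (10, 24, -4), (-4, 24, 10), (10, 16, -12), (-12, 8, 14), (14, 20, -6), (-6, 16, 20), (20, 24, -2), (-2, 24, 20), … (2 more)
river cycle of g (length 12): (14, 8, -12), (-12, 16, 10), (10, 24, -4), (-4, 24, 10), (10, 16, -12), (-12, 8, 14), (14, 20, -6), (-6, 16, 20), (20, 24, -2), (-2, 24, 20), … (2 more)
cycles coincide ⇒ equivalent

yes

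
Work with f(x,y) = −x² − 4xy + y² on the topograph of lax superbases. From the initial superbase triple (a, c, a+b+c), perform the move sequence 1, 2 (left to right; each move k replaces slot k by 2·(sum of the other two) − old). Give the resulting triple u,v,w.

start (-1,1,-4) = (f(1,0),f(0,1),f(1,1))
replace slot 1: 2·(1+(-4)) − (-1) = -5 → (-5,1,-4)
replace slot 2: 2·((-5)+(-4)) − 1 = -19 → (-5,-19,-4)

-5,-19,-4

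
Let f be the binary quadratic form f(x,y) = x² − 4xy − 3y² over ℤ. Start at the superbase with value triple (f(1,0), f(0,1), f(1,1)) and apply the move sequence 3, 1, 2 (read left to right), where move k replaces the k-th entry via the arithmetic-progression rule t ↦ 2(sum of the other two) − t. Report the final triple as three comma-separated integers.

start (1,-3,-6) = (f(1,0),f(0,1),f(1,1))
replace slot 3: 2·(1+(-3)) − (-6) = 2 → (1,-3,2)
replace slot 1: 2·((-3)+2) − 1 = -3 → (-3,-3,2)
replace slot 2: 2·((-3)+2) − (-3) = 1 → (-3,1,2)

-3,1,2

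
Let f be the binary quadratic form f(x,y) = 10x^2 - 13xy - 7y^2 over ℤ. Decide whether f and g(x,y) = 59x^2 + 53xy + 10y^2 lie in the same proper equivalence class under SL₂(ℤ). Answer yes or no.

D₁ = 449, D₂ = 449
river cycle of f (length 38): (-7, 13, 10), (10, 7, -10), (-10, 13, 7), (7, 15, -8), (-8, 17, 5), (5, 13, -14), (-14, 15, 4), (4, 17, -10), (-10, 3, 11), (11, 19, -2), … (28 more)
river cycle of g (length 38): (10, 7, -10), (-10, 13, 7), (7, 15, -8), (-8, 17, 5), (5, 13, -14), (-14, 15, 4), (4, 17, -10), (-10, 3, 11), (11, 19, -2), (-2, 21, 1), … (28 more)
cycles coincide ⇒ equivalent

yes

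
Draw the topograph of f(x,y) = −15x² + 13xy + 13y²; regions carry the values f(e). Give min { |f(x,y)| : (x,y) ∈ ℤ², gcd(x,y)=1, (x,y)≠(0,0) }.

river: ρ → (13,13,-15)
river: ρ → (-15,17,11)
river: ρ → (11,27,-5)
river: ρ → (-5,23,21)
river: ρ → (21,19,-7)
river: ρ → (-7,23,15)
river: ρ → (15,7,-15)
river: ρ → (-15,23,7)
river: ρ → (7,19,-21)
river: ρ → (-21,23,5)
river: ρ → (5,27,-11)
river: ρ → (-11,17,15)
river: ρ → (15,13,-13)
river: ρ → (-13,13,15)
river: ρ → (15,17,-11)
river: ρ → (-11,27,5)
river: ρ → (5,23,-21)
river: ρ → (-21,19,7)
river: ρ → (7,23,-15)
river: ρ → (-15,7,15)
river: ρ → (15,23,-7)
river: ρ → (-7,19,21)
river: ρ → (21,23,-5)
river: ρ → (-5,27,11)
river: ρ → (11,17,-15)
river: ρ → (-15,13,13)
closes: descent 0, river 26
min |a| on river = 5

5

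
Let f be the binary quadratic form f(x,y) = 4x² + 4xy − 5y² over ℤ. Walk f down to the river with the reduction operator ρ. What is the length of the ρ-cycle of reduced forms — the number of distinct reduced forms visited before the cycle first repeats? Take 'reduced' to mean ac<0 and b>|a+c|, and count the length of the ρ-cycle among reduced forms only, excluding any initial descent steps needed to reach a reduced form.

D = 96, ⌊√D⌋ = 9
river: ρ → (-5,6,3)
river: ρ → (3,6,-5)
river: ρ → (-5,4,4)
river: ρ → (4,4,-5)
ρ-cycle length = 4 (tail of 0 descent steps not counted)

4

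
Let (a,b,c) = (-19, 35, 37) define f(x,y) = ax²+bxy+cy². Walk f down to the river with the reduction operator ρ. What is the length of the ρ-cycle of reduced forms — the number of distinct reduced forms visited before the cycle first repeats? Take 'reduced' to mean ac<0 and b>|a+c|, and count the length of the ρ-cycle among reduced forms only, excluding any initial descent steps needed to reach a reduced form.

D = 4037, ⌊√D⌋ = 63
river: ρ → (37,39,-17)
river: ρ → (-17,63,1)
river: ρ → (1,63,-17)
river: ρ → (-17,39,37)
river: ρ → (37,35,-19)
river: ρ → (-19,41,31)
river: ρ → (31,21,-29)
river: ρ → (-29,37,23)
river: ρ → (23,55,-11)
river: ρ → (-11,55,23)
river: ρ → (23,37,-29)
river: ρ → (-29,21,31)
river: ρ → (31,41,-19)
river: ρ → (-19,35,37)
ρ-cycle length = 14 (tail of 0 descent steps not counted)

14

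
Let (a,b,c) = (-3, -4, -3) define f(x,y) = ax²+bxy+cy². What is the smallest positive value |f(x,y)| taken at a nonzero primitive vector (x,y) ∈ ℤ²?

translate: b→-2 (≡4 mod 6), so (3,4,3)→(3,-2,2)
flip: (3,-2,2)→(2,2,3)
reduced (well bottom): (2,2,3) with a≤c, −a<b≤a
well minimum |f| = |-2| = 2 (negative-definite)

2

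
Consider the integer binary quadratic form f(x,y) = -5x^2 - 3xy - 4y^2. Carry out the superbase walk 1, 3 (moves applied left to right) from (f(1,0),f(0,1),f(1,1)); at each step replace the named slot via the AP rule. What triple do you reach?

start (-5,-4,-12) = (f(1,0),f(0,1),f(1,1))
replace slot 1: 2·((-4)+(-12)) − (-5) = -27 → (-27,-4,-12)
replace slot 3: 2·((-27)+(-4)) − (-12) = -50 → (-27,-4,-50)

-27,-4,-50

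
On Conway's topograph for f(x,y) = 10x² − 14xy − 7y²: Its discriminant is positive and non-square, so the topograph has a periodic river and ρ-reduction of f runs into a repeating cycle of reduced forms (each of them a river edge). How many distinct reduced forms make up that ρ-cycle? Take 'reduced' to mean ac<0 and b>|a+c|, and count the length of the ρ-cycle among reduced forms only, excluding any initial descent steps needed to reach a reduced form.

D = 476, ⌊√D⌋ = 21
descent: ρ → (-7,14,10)  [lands on river]
river: ρ → (10,6,-11)
river: ρ → (-11,16,5)
river: ρ → (5,14,-14)
river: ρ → (-14,14,5)
river: ρ → (5,16,-11)
river: ρ → (-11,6,10)
river: ρ → (10,14,-7)
ρ-cycle length = 8 (tail of 1 descent step not counted)

8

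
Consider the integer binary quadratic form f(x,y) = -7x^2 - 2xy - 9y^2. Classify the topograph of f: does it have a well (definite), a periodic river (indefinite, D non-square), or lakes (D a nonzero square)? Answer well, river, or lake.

D = b²−4ac = (-2)² − 4·(-7)·(-9) = -248
D < 0 ⇒ definite ⇒ every region one sign ⇒ single well

well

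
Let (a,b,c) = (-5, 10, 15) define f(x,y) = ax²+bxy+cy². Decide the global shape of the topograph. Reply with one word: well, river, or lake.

D = b²−4ac = 10² − 4·(-5)·15 = 400
D = 20² is a perfect square ⇒ form factors over ℤ ⇒ lakes

lake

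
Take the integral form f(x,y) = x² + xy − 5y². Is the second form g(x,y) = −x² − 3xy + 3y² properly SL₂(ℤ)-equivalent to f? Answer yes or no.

D₁ = 21, D₂ = 21
river cycle of f (length 2): (1, 3, -3), (-3, 3, 1)
river cycle of g (length 2): (3, 3, -1), (-1, 3, 3)
cycles differ ⇒ inequivalent

no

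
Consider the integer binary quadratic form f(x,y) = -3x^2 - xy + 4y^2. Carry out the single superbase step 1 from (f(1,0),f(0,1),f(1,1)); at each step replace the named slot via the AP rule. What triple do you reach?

start (-3,4,0) = (f(1,0),f(0,1),f(1,1))
replace slot 1: 2·(4+0) − (-3) = 11 → (11,4,0)

11,4,0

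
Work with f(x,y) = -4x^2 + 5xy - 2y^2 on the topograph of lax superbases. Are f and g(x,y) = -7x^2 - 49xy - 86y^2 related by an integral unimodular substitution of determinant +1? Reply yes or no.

D₁ = -7, D₂ = -7
f is negative-definite; reduce −f:
−f: translate: b→3 (≡-5 mod 8), so (4,-5,2)→(4,3,1)
−f: flip: (4,3,1)→(1,-3,4)
−f: translate: b→1 (≡-3 mod 2), so (1,-3,4)→(1,1,2)
−f: reduced (well bottom): (1,1,2) with a≤c, −a<b≤a
flip sign back: reduced form of f is (-1,-1,-2)
g is negative-definite; reduce −g:
−g: translate: b→7 (≡49 mod 14), so (7,49,86)→(7,7,2)
−g: flip: (7,7,2)→(2,-7,7)
−g: translate: b→1 (≡-7 mod 4), so (2,-7,7)→(2,1,1)
−g: flip: (2,1,1)→(1,-1,2)
−g: translate: b→1 (≡-1 mod 2), so (1,-1,2)→(1,1,2)
−g: reduced (well bottom): (1,1,2) with a≤c, −a<b≤a
flip sign back: reduced form of g is (-1,-1,-2)
reduced forms (-1, -1, -2) vs (-1, -1, -2) ⇒ equivalent

yes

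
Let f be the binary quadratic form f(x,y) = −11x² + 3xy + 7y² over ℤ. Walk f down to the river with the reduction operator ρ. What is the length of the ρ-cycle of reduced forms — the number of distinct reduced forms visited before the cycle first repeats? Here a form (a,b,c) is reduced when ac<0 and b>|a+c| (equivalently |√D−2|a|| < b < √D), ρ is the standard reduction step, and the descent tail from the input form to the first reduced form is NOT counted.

D = 317, ⌊√D⌋ = 17
descent: ρ → (7,11,-7)  [lands on river]
river: ρ → (-7,17,1)
river: ρ → (1,17,-7)
river: ρ → (-7,11,7)
river: ρ → (7,17,-1)
river: ρ → (-1,17,7)
ρ-cycle length = 6 (tail of 1 descent step not counted)

6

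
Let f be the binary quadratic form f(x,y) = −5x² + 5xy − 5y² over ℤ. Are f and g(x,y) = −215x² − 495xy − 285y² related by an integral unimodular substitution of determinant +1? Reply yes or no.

D₁ = -75, D₂ = -75
f is negative-definite; reduce −f:
−f: translate: b→5 (≡-5 mod 10), so (5,-5,5)→(5,5,5)
−f: reduced (well bottom): (5,5,5) with a≤c, −a<b≤a
flip sign back: reduced form of f is (-5,-5,-5)
g is negative-definite; reduce −g:
−g: translate: b→65 (≡495 mod 430), so (215,495,285)→(215,65,5)
−g: flip: (215,65,5)→(5,-65,215)
−g: translate: b→5 (≡-65 mod 10), so (5,-65,215)→(5,5,5)
−g: reduced (well bottom): (5,5,5) with a≤c, −a<b≤a
flip sign back: reduced form of g is (-5,-5,-5)
reduced forms (-5, -5, -5) vs (-5, -5, -5) ⇒ equivalent

yes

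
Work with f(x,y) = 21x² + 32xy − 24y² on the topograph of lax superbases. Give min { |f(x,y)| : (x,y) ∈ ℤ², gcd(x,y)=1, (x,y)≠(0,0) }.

river: ρ → (-24,16,29)
river: ρ → (29,42,-11)
river: ρ → (-11,46,21)
river: ρ → (21,38,-19)
river: ρ → (-19,38,21)
river: ρ → (21,46,-11)
river: ρ → (-11,42,29)
river: ρ → (29,16,-24)
river: ρ → (-24,32,21)
river: ρ → (21,52,-4)
river: ρ → (-4,52,21)
river: ρ → (21,32,-24)
closes: descent 0, river 12
min |a| on river = 4

4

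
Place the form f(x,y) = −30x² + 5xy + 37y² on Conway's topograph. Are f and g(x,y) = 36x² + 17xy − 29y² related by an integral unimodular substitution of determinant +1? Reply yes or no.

D₁ = 4465, D₂ = 4465
river cycle of f (length 36): (-30, 65, 2), (2, 63, -62), (-62, 61, 3), (3, 65, -20), (-20, 55, 18), (18, 53, -23), (-23, 39, 32), (32, 25, -30), (-30, 35, 27), (27, 19, -38), … (26 more)
river cycle of g (length 34): (-29, 41, 24), (24, 55, -15), (-15, 65, 4), (4, 63, -31), (-31, 61, 6), (6, 59, -41), (-41, 23, 24), (24, 25, -40), (-40, 55, 9), (9, 53, -46), … (24 more)
cycles differ ⇒ inequivalent

no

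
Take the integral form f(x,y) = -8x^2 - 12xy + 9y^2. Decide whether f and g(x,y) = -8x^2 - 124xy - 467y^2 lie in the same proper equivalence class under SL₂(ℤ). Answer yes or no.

D₁ = 432, D₂ = 432
river cycle of f (length 8): (9, 12, -8), (-8, 20, 1), (1, 20, -8), (-8, 12, 9), (9, 6, -11), (-11, 16, 4), (4, 16, -11), (-11, 6, 9)
river cycle of g (length 8): (-8, 20, 1), (1, 20, -8), (-8, 12, 9), (9, 6, -11), (-11, 16, 4), (4, 16, -11), (-11, 6, 9), (9, 12, -8)
cycles coincide ⇒ equivalent

yes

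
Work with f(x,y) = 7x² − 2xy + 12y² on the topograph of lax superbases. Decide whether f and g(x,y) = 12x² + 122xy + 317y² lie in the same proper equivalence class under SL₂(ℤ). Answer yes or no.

D₁ = -332, D₂ = -332
f: reduced (well bottom): (7,-2,12) with a≤c, −a<b≤a
g: translate: b→2 (≡122 mod 24), so (12,122,317)→(12,2,7)
g: flip: (12,2,7)→(7,-2,12)
g: reduced (well bottom): (7,-2,12) with a≤c, −a<b≤a
reduced forms (7, -2, 12) vs (7, -2, 12) ⇒ equivalent

yes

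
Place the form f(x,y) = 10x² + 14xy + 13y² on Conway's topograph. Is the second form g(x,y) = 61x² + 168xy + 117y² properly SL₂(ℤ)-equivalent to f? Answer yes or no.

D₁ = -324, D₂ = -324
f: translate: b→-6 (≡14 mod 20), so (10,14,13)→(10,-6,9)
f: flip: (10,-6,9)→(9,6,10)
f: reduced (well bottom): (9,6,10) with a≤c, −a<b≤a
g: translate: b→46 (≡168 mod 122), so (61,168,117)→(61,46,10)
g: flip: (61,46,10)→(10,-46,61)
g: translate: b→-6 (≡-46 mod 20), so (10,-46,61)→(10,-6,9)
g: flip: (10,-6,9)→(9,6,10)
g: reduced (well bottom): (9,6,10) with a≤c, −a<b≤a
reduced forms (9, 6, 10) vs (9, 6, 10) ⇒ equivalent

yes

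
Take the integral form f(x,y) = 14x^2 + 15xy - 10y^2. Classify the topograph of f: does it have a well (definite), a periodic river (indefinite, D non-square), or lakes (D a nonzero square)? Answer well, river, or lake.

D = b²−4ac = 15² − 4·14·(-10) = 785
D > 0 non-square ⇒ indefinite ⇒ periodic river

river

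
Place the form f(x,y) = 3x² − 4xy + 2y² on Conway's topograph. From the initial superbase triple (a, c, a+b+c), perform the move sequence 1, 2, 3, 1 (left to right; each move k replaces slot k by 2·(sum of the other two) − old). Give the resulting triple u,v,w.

start (3,2,1) = (f(1,0),f(0,1),f(1,1))
replace slot 1: 2·(2+1) − 3 = 3 → (3,2,1)
replace slot 2: 2·(3+1) − 2 = 6 → (3,6,1)
replace slot 3: 2·(3+6) − 1 = 17 → (3,6,17)
replace slot 1: 2·(6+17) − 3 = 43 → (43,6,17)

43,6,17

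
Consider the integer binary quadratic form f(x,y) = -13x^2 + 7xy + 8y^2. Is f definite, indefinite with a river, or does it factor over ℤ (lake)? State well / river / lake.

D = b²−4ac = 7² − 4·(-13)·8 = 465
D > 0 non-square ⇒ indefinite ⇒ periodic river

river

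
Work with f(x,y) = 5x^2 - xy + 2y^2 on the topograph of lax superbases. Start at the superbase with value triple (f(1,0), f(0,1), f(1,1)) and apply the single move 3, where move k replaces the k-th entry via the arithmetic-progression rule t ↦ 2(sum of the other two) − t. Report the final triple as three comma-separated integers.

start (5,2,6) = (f(1,0),f(0,1),f(1,1))
replace slot 3: 2·(5+2) − 6 = 8 → (5,2,8)

5,2,8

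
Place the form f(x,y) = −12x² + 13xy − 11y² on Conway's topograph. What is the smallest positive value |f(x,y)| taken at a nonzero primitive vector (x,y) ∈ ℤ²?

translate: b→11 (≡-13 mod 24), so (12,-13,11)→(12,11,10)
flip: (12,11,10)→(10,-11,12)
translate: b→9 (≡-11 mod 20), so (10,-11,12)→(10,9,11)
reduced (well bottom): (10,9,11) with a≤c, −a<b≤a
well minimum |f| = |-10| = 10 (negative-definite)

10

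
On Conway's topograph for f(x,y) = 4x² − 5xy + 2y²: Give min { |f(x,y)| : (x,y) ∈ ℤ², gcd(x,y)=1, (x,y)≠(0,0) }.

translate: b→3 (≡-5 mod 8), so (4,-5,2)→(4,3,1)
flip: (4,3,1)→(1,-3,4)
translate: b→1 (≡-3 mod 2), so (1,-3,4)→(1,1,2)
reduced (well bottom): (1,1,2) with a≤c, −a<b≤a
well minimum = a = 1

1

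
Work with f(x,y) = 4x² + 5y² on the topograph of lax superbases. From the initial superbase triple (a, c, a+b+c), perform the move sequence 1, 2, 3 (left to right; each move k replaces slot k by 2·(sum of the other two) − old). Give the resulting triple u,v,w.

start (4,5,9) = (f(1,0),f(0,1),f(1,1))
replace slot 1: 2·(5+9) − 4 = 24 → (24,5,9)
replace slot 2: 2·(24+9) − 5 = 61 → (24,61,9)
replace slot 3: 2·(24+61) − 9 = 161 → (24,61,161)

24,61,161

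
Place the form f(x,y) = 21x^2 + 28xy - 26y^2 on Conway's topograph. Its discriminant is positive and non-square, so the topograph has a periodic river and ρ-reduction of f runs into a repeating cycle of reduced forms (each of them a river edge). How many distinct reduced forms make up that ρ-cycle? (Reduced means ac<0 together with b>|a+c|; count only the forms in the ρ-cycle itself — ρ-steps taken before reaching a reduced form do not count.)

D = 2968, ⌊√D⌋ = 54
river: ρ → (-26,24,23)
river: ρ → (23,22,-27)
river: ρ → (-27,32,18)
river: ρ → (18,40,-19)
river: ρ → (-19,36,22)
river: ρ → (22,52,-3)
river: ρ → (-3,50,39)
river: ρ → (39,28,-14)
river: ρ → (-14,28,39)
river: ρ → (39,50,-3)
river: ρ → (-3,52,22)
river: ρ → (22,36,-19)
river: ρ → (-19,40,18)
river: ρ → (18,32,-27)
river: ρ → (-27,22,23)
river: ρ → (23,24,-26)
river: ρ → (-26,28,21)
river: ρ → (21,14,-33)
river: ρ → (-33,52,2)
river: ρ → (2,52,-33)
river: ρ → (-33,14,21)
river: ρ → (21,28,-26)
ρ-cycle length = 22 (tail of 0 descent steps not counted)

22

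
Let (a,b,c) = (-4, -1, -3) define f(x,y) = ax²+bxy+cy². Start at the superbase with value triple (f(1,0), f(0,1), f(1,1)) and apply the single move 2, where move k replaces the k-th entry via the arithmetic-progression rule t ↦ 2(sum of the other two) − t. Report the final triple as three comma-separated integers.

start (-4,-3,-8) = (f(1,0),f(0,1),f(1,1))
replace slot 2: 2·((-4)+(-8)) − (-3) = -21 → (-4,-21,-8)

-4,-21,-8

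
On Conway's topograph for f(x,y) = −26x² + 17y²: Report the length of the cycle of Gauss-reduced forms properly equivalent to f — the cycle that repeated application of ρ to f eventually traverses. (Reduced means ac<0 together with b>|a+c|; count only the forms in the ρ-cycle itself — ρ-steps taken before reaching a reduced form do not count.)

D = 1768, ⌊√D⌋ = 42
descent: ρ → (17,34,-9)  [lands on river]
river: ρ → (-9,38,9)
river: ρ → (9,34,-17)
river: ρ → (-17,34,9)
river: ρ → (9,38,-9)
river: ρ → (-9,34,17)
ρ-cycle length = 6 (tail of 1 descent step not counted)

6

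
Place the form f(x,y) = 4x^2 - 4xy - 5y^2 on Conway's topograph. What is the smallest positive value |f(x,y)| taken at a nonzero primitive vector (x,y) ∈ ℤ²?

descent: ρ → (-5,4,4)  [lands on river]
river: ρ → (4,4,-5)
river: ρ → (-5,6,3)
river: ρ → (3,6,-5)
closes: descent 1, river 4
min |a| on river = 3

3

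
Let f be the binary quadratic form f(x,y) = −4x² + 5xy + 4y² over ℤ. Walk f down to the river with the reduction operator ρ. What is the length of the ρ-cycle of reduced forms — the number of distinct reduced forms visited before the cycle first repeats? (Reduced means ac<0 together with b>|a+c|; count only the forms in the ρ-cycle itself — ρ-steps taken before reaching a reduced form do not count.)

D = 89, ⌊√D⌋ = 9
river: ρ → (4,3,-5)
river: ρ → (-5,7,2)
river: ρ → (2,9,-1)
river: ρ → (-1,9,2)
river: ρ → (2,7,-5)
river: ρ → (-5,3,4)
river: ρ → (4,5,-4)
river: ρ → (-4,3,5)
river: ρ → (5,7,-2)
river: ρ → (-2,9,1)
river: ρ → (1,9,-2)
river: ρ → (-2,7,5)
river: ρ → (5,3,-4)
river: ρ → (-4,5,4)
ρ-cycle length = 14 (tail of 0 descent steps not counted)

14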